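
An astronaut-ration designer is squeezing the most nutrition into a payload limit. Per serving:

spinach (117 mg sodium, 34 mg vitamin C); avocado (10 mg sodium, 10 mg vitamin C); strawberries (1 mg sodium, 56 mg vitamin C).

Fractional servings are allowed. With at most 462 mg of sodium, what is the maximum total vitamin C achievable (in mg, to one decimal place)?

Vitamin C per mg sodium: strawberries 56, avocado 1, spinach 0.2906.
With no serving limits, spend the whole sodium allowance on strawberries: 462 mg / 1 mg × 56 mg = 25872.0 mg.

25872.0 mg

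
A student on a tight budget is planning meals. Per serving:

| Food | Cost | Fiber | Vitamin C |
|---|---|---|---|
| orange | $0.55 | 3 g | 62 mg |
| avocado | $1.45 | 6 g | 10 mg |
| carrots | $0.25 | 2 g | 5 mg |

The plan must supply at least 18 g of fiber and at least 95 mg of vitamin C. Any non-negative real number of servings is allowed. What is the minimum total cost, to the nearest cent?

$2.41

Minimising a linear cost over {fiber ≥ 18, vitamin C ≥ 95, servings ≥ 0} — the optimum is at a vertex, using one or two foods.
orange only: max(18/3, 95/62) = 6 servings → $3.30.
avocado only: max(18/6, 95/10) = 9.5 servings → $13.78.
carrots only: max(18/2, 95/5) = 19 servings → $4.75.
orange + avocado with both tight: 1.14 servings and 2.43 servings → $4.15.
orange + carrots with both tight: 0.9174 servings and 7.624 servings → $2.41.
avocado + carrots: intersection lies outside the first quadrant.
Cheapest feasible corner: $2.41.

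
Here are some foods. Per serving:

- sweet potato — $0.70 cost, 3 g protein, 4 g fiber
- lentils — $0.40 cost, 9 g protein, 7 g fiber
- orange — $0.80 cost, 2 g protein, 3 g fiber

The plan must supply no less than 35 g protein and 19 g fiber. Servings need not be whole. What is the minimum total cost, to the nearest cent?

A basic optimal solution has at most two foods positive. Try each food alone and each pair with both targets met exactly.
sweet potato only: max(35/3, 19/4) = 11.67 servings → $8.17.
lentils only: max(35/9, 19/7) = 3.889 servings → $1.56.
orange only: max(35/2, 19/3) = 17.5 servings → $14.00.
sweet potato + lentils: the both-tight solution has a negative serving — not a feasible corner.
sweet potato + orange with both targets exact would need a negative amount; discard.
lentils + orange with both targets exact would need a negative amount; discard.
The minimum over all feasible corners is $1.56.

$1.56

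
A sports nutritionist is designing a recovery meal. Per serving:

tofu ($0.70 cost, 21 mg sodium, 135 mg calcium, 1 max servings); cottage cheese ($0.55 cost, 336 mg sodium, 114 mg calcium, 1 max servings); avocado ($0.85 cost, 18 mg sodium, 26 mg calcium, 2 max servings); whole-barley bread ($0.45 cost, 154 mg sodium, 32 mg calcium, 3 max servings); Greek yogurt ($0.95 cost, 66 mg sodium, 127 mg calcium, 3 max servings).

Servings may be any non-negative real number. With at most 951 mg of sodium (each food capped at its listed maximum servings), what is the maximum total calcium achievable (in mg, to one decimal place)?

756.8 mg

Calcium per mg sodium: tofu 6.429, Greek yogurt 1.924, avocado 1.444, cottage cheese 0.3393, whole-barley bread 0.2078.
Take 1 serving of tofu: uses 21 mg sodium, +135.0 mg calcium (running total 135.0 mg).
Take 3 servings of Greek yogurt: uses 198 mg sodium, +381.0 mg calcium (running total 516.0 mg).
Take 2 servings of avocado: uses 36 mg sodium, +52.0 mg calcium (running total 568.0 mg).
Take 1 serving of cottage cheese: uses 336 mg sodium, +114.0 mg calcium (running total 682.0 mg).
Take 2.338 servings of whole-barley bread: uses 360 mg sodium, +74.8 mg calcium (running total 756.8 mg).
Filling greedily by calcium-per-mg sodium is optimal for one linear limit, giving 756.8 mg.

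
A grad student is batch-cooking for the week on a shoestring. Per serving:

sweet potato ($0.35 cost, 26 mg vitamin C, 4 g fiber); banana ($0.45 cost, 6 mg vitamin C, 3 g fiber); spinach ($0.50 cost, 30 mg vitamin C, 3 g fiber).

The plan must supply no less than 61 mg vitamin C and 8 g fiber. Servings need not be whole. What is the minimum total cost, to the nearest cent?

Two binding constraints pin down two serving amounts, so the optimal mix uses at most two foods. The candidates are each food alone (scaled to the tighter of vitamin C/fiber) and each pair with both constraints tight.
sweet potato only: max(61/26, 8/4) = 2.346 servings → $0.82.
banana only: max(61/6, 8/3) = 10.17 servings → $4.58.
spinach only: max(61/30, 8/3) = 2.667 servings → $1.33.
sweet potato + banana with both targets exact would need a negative amount; discard.
sweet potato + spinach with both tight: 1.357 servings and 0.8571 servings → $0.90.
banana + spinach with both tight: 0.7917 servings and 1.875 servings → $1.29.
Cheapest feasible corner: $0.82.

$0.82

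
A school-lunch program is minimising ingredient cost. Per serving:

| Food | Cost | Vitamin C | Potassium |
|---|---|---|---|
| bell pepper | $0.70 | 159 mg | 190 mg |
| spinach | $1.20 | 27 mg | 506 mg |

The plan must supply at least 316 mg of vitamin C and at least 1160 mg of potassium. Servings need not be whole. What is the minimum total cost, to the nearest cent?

$3.18

Minimising a linear cost over {vitamin C ≥ 316, potassium ≥ 1160, servings ≥ 0} — the optimum is at a vertex, using one or two foods.
bell pepper only: max(316/159, 1160/190) = 6.105 servings → $4.27.
spinach only: max(316/27, 1160/506) = 11.7 servings → $14.04.
bell pepper + spinach with both tight: 1.707 servings and 1.652 servings → $3.18.
Cheapest feasible corner: $3.18.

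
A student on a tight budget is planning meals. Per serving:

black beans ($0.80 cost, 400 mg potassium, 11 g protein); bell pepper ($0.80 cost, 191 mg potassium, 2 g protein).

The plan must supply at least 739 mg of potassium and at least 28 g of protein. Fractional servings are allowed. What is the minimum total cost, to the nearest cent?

$2.04

With two linear requirements the optimum uses one or two foods; enumerate the corners.
black beans only: max(739/400, 28/11) = 2.545 servings → $2.04.
bell pepper only: max(739/191, 28/2) = 14 servings → $11.20.
black beans + bell pepper: intersection lies outside the first quadrant.
The minimum over all feasible corners is $2.04.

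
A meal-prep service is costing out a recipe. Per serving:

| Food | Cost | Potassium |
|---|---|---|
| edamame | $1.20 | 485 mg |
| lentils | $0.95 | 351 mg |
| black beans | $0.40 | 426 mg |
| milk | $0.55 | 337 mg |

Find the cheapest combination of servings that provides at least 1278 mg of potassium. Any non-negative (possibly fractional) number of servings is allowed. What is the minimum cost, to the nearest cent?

$1.20

Cost per mg of potassium: black beans $0.0009, milk $0.0016, edamame $0.0025, lentils $0.0027.
With no serving limits, use only black beans: 1278 mg / 426 mg = 3 servings × $0.40 = $1.20.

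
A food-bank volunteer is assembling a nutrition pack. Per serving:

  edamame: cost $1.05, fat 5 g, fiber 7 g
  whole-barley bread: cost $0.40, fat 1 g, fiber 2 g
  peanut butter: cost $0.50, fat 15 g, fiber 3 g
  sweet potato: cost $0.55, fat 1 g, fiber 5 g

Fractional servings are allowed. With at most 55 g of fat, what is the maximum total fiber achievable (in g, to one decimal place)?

275.0 g

Fiber per g fat: sweet potato 5, whole-barley bread 2, edamame 1.4, peanut butter 0.2.
With no serving limits, spend the whole fat allowance on sweet potato: 55 g / 1 g × 5 g = 275.0 g.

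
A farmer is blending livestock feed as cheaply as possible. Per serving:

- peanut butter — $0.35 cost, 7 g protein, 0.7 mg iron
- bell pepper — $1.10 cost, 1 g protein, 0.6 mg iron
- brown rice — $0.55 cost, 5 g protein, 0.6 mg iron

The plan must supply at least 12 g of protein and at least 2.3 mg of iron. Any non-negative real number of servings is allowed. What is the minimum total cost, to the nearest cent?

$1.15

At the optimum either one food covers both requirements or two foods hit both targets exactly; no other combination can be cheaper.
peanut butter only: max(12/7, 2.3/0.7) = 3.286 servings → $1.15.
bell pepper only: max(12/1, 2.3/0.6) = 12 servings → $13.20.
brown rice only: max(12/5, 2.3/0.6) = 3.833 servings → $2.11.
peanut butter + bell pepper with both tight: 1.4 servings and 2.2 servings → $2.91.
peanut butter + brown rice: the both-tight solution has a negative serving — not a feasible corner.
bell pepper + brown rice with both tight: 1.792 servings and 2.042 servings → $3.09.
The minimum over all feasible corners is $1.15.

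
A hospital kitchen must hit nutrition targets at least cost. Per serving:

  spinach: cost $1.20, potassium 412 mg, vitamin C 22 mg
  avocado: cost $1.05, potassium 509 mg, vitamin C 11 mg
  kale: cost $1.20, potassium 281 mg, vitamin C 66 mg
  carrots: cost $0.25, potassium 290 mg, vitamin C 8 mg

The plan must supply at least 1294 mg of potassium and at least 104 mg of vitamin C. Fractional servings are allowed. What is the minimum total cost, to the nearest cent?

$2.24

With two linear requirements the optimum uses one or two foods; enumerate the corners.
spinach only: max(1294/412, 104/22) = 4.727 servings → $5.67.
avocado only: max(1294/509, 104/11) = 9.455 servings → $9.93.
kale only: max(1294/281, 104/66) = 4.605 servings → $5.53.
carrots only: max(1294/290, 104/8) = 13 servings → $3.25.
spinach + avocado with both targets exact would need a negative amount; discard.
spinach + kale with both tight: 2.674 servings and 0.6844 servings → $4.03.
spinach + carrots: the both-tight solution has a negative serving — not a feasible corner.
avocado + kale with both tight: 1.842 servings and 1.269 servings → $3.46.
avocado + carrots: intersection lies outside the first quadrant.
kale + carrots with both tight: 1.173 servings and 3.326 servings → $2.24.
The minimum over all feasible corners is $2.24.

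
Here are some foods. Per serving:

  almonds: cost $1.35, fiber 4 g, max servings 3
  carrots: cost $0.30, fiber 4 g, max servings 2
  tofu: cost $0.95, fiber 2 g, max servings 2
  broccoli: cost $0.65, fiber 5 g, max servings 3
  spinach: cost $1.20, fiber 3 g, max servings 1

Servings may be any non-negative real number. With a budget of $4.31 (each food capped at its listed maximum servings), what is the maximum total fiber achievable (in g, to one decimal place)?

Fiber per dollar: carrots 13.33, broccoli 7.692, almonds 2.963, spinach 2.5, tofu 2.105.
Take 2 servings of carrots: spends $0.60, +8.0 g fiber (running total 8.0 g).
Take 3 servings of broccoli: spends $1.95, +15.0 g fiber (running total 23.0 g).
Take 1.304 servings of almonds: spends $1.76, +5.2 g fiber (running total 28.2 g).
Filling greedily by fiber-per-dollar is optimal for one linear limit, giving 28.2 g.

28.2 g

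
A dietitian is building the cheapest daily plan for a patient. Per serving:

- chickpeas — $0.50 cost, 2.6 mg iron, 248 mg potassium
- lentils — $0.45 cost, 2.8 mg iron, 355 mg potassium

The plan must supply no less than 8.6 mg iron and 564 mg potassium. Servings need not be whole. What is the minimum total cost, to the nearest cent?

$1.38

For a min-cost LP with two ≥-constraints, a basic feasible solution has at most two positive variables.
chickpeas only: max(8.6/2.6, 564/248) = 3.308 servings → $1.65.
lentils only: max(8.6/2.8, 564/355) = 3.071 servings → $1.38.
chickpeas + lentils: intersection lies outside the first quadrant.
So the least-cost plan costs $1.38.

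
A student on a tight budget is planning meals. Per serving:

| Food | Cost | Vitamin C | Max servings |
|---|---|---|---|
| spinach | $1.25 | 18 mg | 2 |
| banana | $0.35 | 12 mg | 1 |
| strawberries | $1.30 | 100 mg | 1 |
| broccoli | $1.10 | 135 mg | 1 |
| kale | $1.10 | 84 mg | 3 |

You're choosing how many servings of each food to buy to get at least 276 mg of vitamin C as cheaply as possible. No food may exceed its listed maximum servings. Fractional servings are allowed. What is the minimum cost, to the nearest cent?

Cost per mg of vitamin C: broccoli $0.0081, strawberries $0.0130, kale $0.0131, banana $0.0292, spinach $0.0694.
Take 1 serving of broccoli: +135.0 mg vitamin C for $1.10 (total $1.10, still need 141.0 mg).
Take 1 serving of strawberries: +100.0 mg vitamin C for $1.30 (total $2.40, still need 41.0 mg).
Take 0.4881 servings of kale: +41.0 mg vitamin C for $0.54 (total $2.94, still need 0.0 mg).
Filling from the cheapest source first is optimal under one linear minimum: $2.94.

$2.94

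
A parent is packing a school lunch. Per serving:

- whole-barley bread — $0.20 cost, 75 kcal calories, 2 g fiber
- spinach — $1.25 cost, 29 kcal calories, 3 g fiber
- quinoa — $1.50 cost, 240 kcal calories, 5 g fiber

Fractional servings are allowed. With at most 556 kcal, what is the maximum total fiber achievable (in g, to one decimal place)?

57.5 g

Fiber per kcal: spinach 0.1034, whole-barley bread 0.02667, quinoa 0.02083.
With no serving limits, spend the whole calories allowance on spinach: 556 kcal / 29 kcal × 3 g = 57.5 g.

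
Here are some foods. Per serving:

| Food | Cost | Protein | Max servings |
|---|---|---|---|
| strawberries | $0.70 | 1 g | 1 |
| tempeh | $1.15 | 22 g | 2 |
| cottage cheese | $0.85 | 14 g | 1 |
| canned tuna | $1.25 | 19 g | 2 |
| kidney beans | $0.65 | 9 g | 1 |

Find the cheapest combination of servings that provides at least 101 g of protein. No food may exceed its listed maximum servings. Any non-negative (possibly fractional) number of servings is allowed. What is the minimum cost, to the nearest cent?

Cost per g of protein: tempeh $0.0523, cottage cheese $0.0607, canned tuna $0.0658, kidney beans $0.0722, strawberries $0.7000.
Take 2 servings of tempeh: +44.0 g protein for $2.30 (total $2.30, still need 57.0 g).
Take 1 serving of cottage cheese: +14.0 g protein for $0.85 (total $3.15, still need 43.0 g).
Take 2 servings of canned tuna: +38.0 g protein for $2.50 (total $5.65, still need 5.0 g).
Take 0.5556 servings of kidney beans: +5.0 g protein for $0.36 (total $6.01, still need 0.0 g).
Greedy by cheapest-per-g is optimal for a single linear constraint, so the minimum cost is $6.01.

$6.01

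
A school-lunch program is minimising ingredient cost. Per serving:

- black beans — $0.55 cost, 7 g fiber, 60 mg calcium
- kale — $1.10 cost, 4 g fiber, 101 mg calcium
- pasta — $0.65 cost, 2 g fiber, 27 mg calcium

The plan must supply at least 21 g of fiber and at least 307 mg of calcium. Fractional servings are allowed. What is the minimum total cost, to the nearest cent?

An LP optimum is at a vertex; with two nutrient constraints at most two foods are used. Check each candidate.
black beans only: max(21/7, 307/60) = 5.117 servings → $2.81.
kale only: max(21/4, 307/101) = 5.25 servings → $5.78.
pasta only: max(21/2, 307/27) = 11.37 servings → $7.39.
black beans + kale with both tight: 1.912 servings and 1.904 servings → $3.15.
black beans + pasta with both targets exact would need a negative amount; discard.
kale + pasta with both tight: 0.5 servings and 9.5 servings → $6.72.
So the least-cost plan costs $2.81.

$2.81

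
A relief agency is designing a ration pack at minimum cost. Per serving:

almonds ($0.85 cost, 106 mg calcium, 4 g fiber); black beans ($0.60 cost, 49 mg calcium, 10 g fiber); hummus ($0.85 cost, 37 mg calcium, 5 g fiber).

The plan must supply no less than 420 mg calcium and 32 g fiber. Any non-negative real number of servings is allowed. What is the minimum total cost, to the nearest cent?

$3.78

Two binding constraints pin down two serving amounts, so the optimal mix uses at most two foods. The candidates are each food alone (scaled to the tighter of calcium/fiber) and each pair with both constraints tight.
almonds only: max(420/106, 32/4) = 8 servings → $6.80.
black beans only: max(420/49, 32/10) = 8.571 servings → $5.14.
hummus only: max(420/37, 32/5) = 11.35 servings → $9.65.
almonds + black beans with both tight: 3.046 servings and 1.981 servings → $3.78.
almonds + hummus with both tight: 2.398 servings and 4.482 servings → $5.85.
black beans + hummus: intersection lies outside the first quadrant.
The minimum over all feasible corners is $3.78.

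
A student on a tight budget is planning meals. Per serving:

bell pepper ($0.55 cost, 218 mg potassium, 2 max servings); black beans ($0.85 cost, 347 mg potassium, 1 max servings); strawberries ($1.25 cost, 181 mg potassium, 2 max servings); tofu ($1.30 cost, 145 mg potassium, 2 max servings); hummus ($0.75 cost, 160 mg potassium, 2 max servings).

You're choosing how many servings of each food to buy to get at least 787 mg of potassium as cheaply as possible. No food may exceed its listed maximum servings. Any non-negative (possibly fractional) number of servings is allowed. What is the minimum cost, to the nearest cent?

$1.97

Cost per mg of potassium: black beans $0.0024, bell pepper $0.0025, hummus $0.0047, strawberries $0.0069, tofu $0.0090.
Take 1 serving of black beans: +347.0 mg potassium for $0.85 (total $0.85, still need 440.0 mg).
Take 2 servings of bell pepper: +436.0 mg potassium for $1.10 (total $1.95, still need 4.0 mg).
Take 0.025 servings of hummus: +4.0 mg potassium for $0.02 (total $1.97, still need 0.0 mg).
Filling from the cheapest source first is optimal under one linear minimum: $1.97.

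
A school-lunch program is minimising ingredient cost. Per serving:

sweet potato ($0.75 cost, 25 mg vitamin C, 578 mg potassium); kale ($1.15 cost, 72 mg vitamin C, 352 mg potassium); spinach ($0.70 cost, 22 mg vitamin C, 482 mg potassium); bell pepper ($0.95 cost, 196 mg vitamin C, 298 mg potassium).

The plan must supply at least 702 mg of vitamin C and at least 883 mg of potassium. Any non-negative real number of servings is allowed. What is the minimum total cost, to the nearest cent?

Compare the cost at each extreme point of the feasible region.
sweet potato only: max(702/25, 883/578) = 28.08 servings → $21.06.
kale only: max(702/72, 883/352) = 9.75 servings → $11.21.
spinach only: max(702/22, 883/482) = 31.91 servings → $22.34.
bell pepper only: max(702/196, 883/298) = 3.582 servings → $3.40.
sweet potato + kale with both targets exact would need a negative amount; discard.
sweet potato + spinach with both targets exact would need a negative amount; discard.
sweet potato + bell pepper: intersection lies outside the first quadrant.
kale + spinach with both targets exact would need a negative amount; discard.
kale + bell pepper with both targets exact would need a negative amount; discard.
spinach + bell pepper: intersection lies outside the first quadrant.
Cheapest feasible corner: $3.40.

$3.40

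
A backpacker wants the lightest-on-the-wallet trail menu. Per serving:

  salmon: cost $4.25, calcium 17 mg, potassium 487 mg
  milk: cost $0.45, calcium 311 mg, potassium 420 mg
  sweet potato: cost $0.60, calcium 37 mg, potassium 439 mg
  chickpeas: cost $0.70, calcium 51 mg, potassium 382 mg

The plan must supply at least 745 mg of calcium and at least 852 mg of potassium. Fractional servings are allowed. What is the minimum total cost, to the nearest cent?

This is a tiny linear program; its minimum lies at a vertex of the feasible set. List the vertices and price them.
salmon only: max(745/17, 852/487) = 43.82 servings → $186.25.
milk only: max(745/311, 852/420) = 2.395 servings → $1.08.
sweet potato only: max(745/37, 852/439) = 20.14 servings → $12.08.
chickpeas only: max(745/51, 852/382) = 14.61 servings → $10.23.
salmon + milk with both targets exact would need a negative amount; discard.
salmon + sweet potato: the both-tight solution has a negative serving — not a feasible corner.
salmon + chickpeas with both targets exact would need a negative amount; discard.
milk + sweet potato: intersection lies outside the first quadrant.
milk + chickpeas: intersection lies outside the first quadrant.
sweet potato + chickpeas with both targets exact would need a negative amount; discard.
So the least-cost plan costs $1.08.

$1.08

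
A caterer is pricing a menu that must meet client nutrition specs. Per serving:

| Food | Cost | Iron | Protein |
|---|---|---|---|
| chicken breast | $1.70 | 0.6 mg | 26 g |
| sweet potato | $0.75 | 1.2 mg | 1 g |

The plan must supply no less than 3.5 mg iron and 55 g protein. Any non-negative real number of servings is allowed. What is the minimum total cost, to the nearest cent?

A basic optimal solution has at most two foods positive. Try each food alone and each pair with both targets met exactly.
chicken breast only: max(3.5/0.6, 55/26) = 5.833 servings → $9.92.
sweet potato only: max(3.5/1.2, 55/1) = 55 servings → $41.25.
chicken breast + sweet potato with both tight: 2.042 servings and 1.895 servings → $4.89.
Cheapest feasible corner: $4.89.

$4.89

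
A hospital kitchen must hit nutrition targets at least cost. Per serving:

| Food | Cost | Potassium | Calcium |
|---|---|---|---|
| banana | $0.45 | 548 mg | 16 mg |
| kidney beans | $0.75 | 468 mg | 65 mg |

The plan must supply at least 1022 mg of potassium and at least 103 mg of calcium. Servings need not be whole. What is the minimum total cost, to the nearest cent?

Minimising a linear cost over {potassium ≥ 1022, calcium ≥ 103, servings ≥ 0} — the optimum is at a vertex, using one or two foods.
banana only: max(1022/548, 103/16) = 6.438 servings → $2.90.
kidney beans only: max(1022/468, 103/65) = 2.184 servings → $1.64.
banana + kidney beans with both tight: 0.6479 servings and 1.425 servings → $1.36.
Cheapest feasible corner: $1.36.

$1.36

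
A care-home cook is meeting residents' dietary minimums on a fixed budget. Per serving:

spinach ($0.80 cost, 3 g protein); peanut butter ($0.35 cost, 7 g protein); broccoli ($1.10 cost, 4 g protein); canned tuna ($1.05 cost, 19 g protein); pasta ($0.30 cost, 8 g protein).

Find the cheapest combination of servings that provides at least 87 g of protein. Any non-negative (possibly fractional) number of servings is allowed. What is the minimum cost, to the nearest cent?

Cost per g of protein: pasta $0.0375, peanut butter $0.0500, canned tuna $0.0553, spinach $0.2667, broccoli $0.2750.
With no serving limits, use only pasta: 87 g / 8 g = 10.88 servings × $0.30 = $3.26.

$3.26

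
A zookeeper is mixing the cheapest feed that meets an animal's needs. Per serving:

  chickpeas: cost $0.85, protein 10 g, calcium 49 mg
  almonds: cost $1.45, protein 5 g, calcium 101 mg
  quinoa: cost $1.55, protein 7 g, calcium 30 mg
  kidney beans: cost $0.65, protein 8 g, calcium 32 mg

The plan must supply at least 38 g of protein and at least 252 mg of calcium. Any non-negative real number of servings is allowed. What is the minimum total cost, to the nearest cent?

A basic optimal solution has at most two foods positive. Try each food alone and each pair with both targets met exactly.
chickpeas only: max(38/10, 252/49) = 5.143 servings → $4.37.
almonds only: max(38/5, 252/101) = 7.6 servings → $11.02.
quinoa only: max(38/7, 252/30) = 8.4 servings → $13.02.
kidney beans only: max(38/8, 252/32) = 7.875 servings → $5.12.
chickpeas + almonds with both tight: 3.37 servings and 0.8601 servings → $4.11.
chickpeas + quinoa with both targets exact would need a negative amount; discard.
chickpeas + kidney beans: intersection lies outside the first quadrant.
almonds + quinoa with both tight: 1.12 servings and 4.628 servings → $8.80.
almonds + kidney beans with both tight: 1.235 servings and 3.978 servings → $4.38.
quinoa + kidney beans with both targets exact would need a negative amount; discard.
Cheapest feasible corner: $4.11.

$4.11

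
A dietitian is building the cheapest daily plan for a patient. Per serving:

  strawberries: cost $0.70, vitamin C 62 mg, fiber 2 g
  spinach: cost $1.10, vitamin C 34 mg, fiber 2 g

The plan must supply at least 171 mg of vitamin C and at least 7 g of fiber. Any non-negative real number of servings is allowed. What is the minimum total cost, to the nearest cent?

Two binding constraints pin down two serving amounts, so the optimal mix uses at most two foods. The candidates are each food alone (scaled to the tighter of vitamin C/fiber) and each pair with both constraints tight.
strawberries only: max(171/62, 7/2) = 3.5 servings → $2.45.
spinach only: max(171/34, 7/2) = 5.029 servings → $5.53.
strawberries + spinach with both tight: 1.857 servings and 1.643 servings → $3.11.
The minimum over all feasible corners is $2.45.

$2.45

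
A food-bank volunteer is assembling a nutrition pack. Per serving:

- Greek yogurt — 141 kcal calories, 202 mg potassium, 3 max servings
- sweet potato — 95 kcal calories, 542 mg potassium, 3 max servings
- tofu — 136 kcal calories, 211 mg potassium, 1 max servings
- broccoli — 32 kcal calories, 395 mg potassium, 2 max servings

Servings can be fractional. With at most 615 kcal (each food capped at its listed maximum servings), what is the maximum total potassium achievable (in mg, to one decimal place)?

2813.2 mg

Potassium per kcal: broccoli 12.34, sweet potato 5.705, tofu 1.551, Greek yogurt 1.433.
Take 2 servings of broccoli: uses 64 kcal, +790.0 mg potassium (running total 790.0 mg).
Take 3 servings of sweet potato: uses 285 kcal, +1626.0 mg potassium (running total 2416.0 mg).
Take 1 serving of tofu: uses 136 kcal, +211.0 mg potassium (running total 2627.0 mg).
Take 0.922 servings of Greek yogurt: uses 130 kcal, +186.2 mg potassium (running total 2813.2 mg).
Filling greedily by potassium-per-kcal is optimal for one linear limit, giving 2813.2 mg.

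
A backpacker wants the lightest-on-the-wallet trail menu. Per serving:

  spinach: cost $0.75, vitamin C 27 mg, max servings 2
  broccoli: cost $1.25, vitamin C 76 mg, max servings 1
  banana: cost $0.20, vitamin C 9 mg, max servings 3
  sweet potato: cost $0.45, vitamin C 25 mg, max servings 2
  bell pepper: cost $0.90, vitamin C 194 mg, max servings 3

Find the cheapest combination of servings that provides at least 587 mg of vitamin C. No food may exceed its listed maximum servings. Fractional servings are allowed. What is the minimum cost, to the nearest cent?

$2.78

Cost per mg of vitamin C: bell pepper $0.0046, broccoli $0.0164, sweet potato $0.0180, banana $0.0222, spinach $0.0278.
Take 3 servings of bell pepper: +582.0 mg vitamin C for $2.70 (total $2.70, still need 5.0 mg).
Take 0.06579 servings of broccoli: +5.0 mg vitamin C for $0.08 (total $2.78, still need 0.0 mg).
Filling from the cheapest source first is optimal under one linear minimum: $2.78.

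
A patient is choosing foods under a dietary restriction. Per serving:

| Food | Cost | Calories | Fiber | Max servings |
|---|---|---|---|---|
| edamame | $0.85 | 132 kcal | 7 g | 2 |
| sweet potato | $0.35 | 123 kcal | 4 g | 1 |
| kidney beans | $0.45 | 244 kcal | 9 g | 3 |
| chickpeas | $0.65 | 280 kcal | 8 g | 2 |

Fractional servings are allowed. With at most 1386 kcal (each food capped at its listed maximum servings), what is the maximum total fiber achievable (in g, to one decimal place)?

Fiber per kcal: edamame 0.05303, kidney beans 0.03689, sweet potato 0.03252, chickpeas 0.02857.
Take 2 servings of edamame: uses 264 kcal, +14.0 g fiber (running total 14.0 g).
Take 3 servings of kidney beans: uses 732 kcal, +27.0 g fiber (running total 41.0 g).
Take 1 serving of sweet potato: uses 123 kcal, +4.0 g fiber (running total 45.0 g).
Take 0.9536 servings of chickpeas: uses 267 kcal, +7.6 g fiber (running total 52.6 g).
Filling greedily by fiber-per-kcal is optimal for one linear limit, giving 52.6 g.

52.6 g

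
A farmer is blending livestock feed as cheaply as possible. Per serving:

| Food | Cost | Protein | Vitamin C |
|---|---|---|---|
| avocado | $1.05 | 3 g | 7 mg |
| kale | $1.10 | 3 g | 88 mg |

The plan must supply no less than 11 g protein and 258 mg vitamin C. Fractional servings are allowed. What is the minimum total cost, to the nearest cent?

Check every corner: each single food scaled to meet both minima, and each pair solved so both constraints bind.
avocado only: max(11/3, 258/7) = 36.86 servings → $38.70.
kale only: max(11/3, 258/88) = 3.667 servings → $4.03.
avocado + kale with both tight: 0.7984 servings and 2.868 servings → $3.99.
So the least-cost plan costs $3.99.

$3.99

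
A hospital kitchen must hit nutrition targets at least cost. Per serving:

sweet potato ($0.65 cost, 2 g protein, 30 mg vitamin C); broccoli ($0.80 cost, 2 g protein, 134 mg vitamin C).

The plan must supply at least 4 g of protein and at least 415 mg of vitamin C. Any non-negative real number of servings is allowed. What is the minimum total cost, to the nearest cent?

$2.48

At the optimum either one food covers both requirements or two foods hit both targets exactly; no other combination can be cheaper.
sweet potato only: max(4/2, 415/30) = 13.83 servings → $8.99.
broccoli only: max(4/2, 415/134) = 3.097 servings → $2.48.
sweet potato + broccoli with both targets exact would need a negative amount; discard.
Cheapest feasible corner: $2.48.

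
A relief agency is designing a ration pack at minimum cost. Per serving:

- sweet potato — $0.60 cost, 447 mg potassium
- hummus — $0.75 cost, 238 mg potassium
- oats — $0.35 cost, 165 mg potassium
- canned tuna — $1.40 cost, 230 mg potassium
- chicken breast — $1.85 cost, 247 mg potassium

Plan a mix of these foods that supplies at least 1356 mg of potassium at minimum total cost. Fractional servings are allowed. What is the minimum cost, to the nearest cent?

$1.82

Cost per mg of potassium: sweet potato $0.0013, oats $0.0021, hummus $0.0032, canned tuna $0.0061, chicken breast $0.0075.
With no serving limits, use only sweet potato: 1356 mg / 447 mg = 3.034 servings × $0.60 = $1.82.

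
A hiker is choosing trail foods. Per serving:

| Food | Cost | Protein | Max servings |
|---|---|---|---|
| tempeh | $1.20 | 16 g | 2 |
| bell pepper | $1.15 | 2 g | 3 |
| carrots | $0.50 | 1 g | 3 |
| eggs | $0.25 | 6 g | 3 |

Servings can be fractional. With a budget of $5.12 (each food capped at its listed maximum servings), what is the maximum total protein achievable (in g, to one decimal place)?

Protein per dollar: eggs 24, tempeh 13.33, carrots 2, bell pepper 1.739.
Take 3 servings of eggs: spends $0.75, +18.0 g protein (running total 18.0 g).
Take 2 servings of tempeh: spends $2.40, +32.0 g protein (running total 50.0 g).
Take 3 servings of carrots: spends $1.50, +3.0 g protein (running total 53.0 g).
Take 0.4087 servings of bell pepper: spends $0.47, +0.8 g protein (running total 53.8 g).
Filling greedily by protein-per-dollar is optimal for one linear limit, giving 53.8 g.

53.8 g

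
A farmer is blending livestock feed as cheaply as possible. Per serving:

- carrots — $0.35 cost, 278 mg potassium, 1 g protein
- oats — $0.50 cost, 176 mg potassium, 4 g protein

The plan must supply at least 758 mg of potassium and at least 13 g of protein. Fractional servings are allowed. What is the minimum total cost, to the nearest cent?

Two binding constraints pin down two serving amounts, so the optimal mix uses at most two foods. The candidates are each food alone (scaled to the tighter of potassium/protein) and each pair with both constraints tight.
carrots only: max(758/278, 13/1) = 13 servings → $4.55.
oats only: max(758/176, 13/4) = 4.307 servings → $2.15.
carrots + oats with both tight: 0.7949 servings and 3.051 servings → $1.80.
So the least-cost plan costs $1.80.

$1.80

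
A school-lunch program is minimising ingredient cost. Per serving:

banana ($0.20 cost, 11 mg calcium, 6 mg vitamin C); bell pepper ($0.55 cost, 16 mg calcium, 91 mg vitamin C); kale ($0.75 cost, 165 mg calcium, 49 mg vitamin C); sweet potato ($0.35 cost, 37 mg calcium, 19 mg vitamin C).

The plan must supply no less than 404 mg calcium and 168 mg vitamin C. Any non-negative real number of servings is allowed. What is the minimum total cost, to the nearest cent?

$2.10

For a min-cost LP with two ≥-constraints, a basic feasible solution has at most two positive variables.
banana only: max(404/11, 168/6) = 36.73 servings → $7.35.
bell pepper only: max(404/16, 168/91) = 25.25 servings → $13.89.
kale only: max(404/165, 168/49) = 3.429 servings → $2.57.
sweet potato only: max(404/37, 168/19) = 10.92 servings → $3.82.
banana + bell pepper with both targets exact would need a negative amount; discard.
banana + kale with both tight: 17.57 servings and 1.277 servings → $4.47.
banana + sweet potato: the both-tight solution has a negative serving — not a feasible corner.
bell pepper + kale with both tight: 0.5568 servings and 2.394 servings → $2.10.
bell pepper + sweet potato: the both-tight solution has a negative serving — not a feasible corner.
kale + sweet potato with both tight: 1.104 servings and 5.994 servings → $2.93.
So the least-cost plan costs $2.10.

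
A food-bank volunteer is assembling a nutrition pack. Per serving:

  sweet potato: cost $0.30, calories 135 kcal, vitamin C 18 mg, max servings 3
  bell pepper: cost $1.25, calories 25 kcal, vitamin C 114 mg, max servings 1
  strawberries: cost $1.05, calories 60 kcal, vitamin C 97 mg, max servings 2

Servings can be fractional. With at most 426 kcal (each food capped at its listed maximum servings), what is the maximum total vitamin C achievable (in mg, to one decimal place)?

Vitamin C per kcal: bell pepper 4.56, strawberries 1.617, sweet potato 0.1333.
Take 1 serving of bell pepper: uses 25 kcal, +114.0 mg vitamin C (running total 114.0 mg).
Take 2 servings of strawberries: uses 120 kcal, +194.0 mg vitamin C (running total 308.0 mg).
Take 2.081 servings of sweet potato: uses 281 kcal, +37.5 mg vitamin C (running total 345.5 mg).
Filling greedily by vitamin C-per-kcal is optimal for one linear limit, giving 345.5 mg.

345.5 mg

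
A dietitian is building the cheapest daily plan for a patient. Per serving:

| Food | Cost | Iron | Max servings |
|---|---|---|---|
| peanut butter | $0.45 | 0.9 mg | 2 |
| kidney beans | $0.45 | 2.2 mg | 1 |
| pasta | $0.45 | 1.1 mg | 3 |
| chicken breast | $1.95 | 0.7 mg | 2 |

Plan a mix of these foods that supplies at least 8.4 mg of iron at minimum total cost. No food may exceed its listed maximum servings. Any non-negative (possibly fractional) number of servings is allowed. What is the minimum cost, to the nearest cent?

Cost per mg of iron: kidney beans $0.2045, pasta $0.4091, peanut butter $0.5000, chicken breast $2.7857.
Take 1 serving of kidney beans: +2.2 mg iron for $0.45 (total $0.45, still need 6.2 mg).
Take 3 servings of pasta: +3.3 mg iron for $1.35 (total $1.80, still need 2.9 mg).
Take 2 servings of peanut butter: +1.8 mg iron for $0.90 (total $2.70, still need 1.1 mg).
Take 1.571 servings of chicken breast: +1.1 mg iron for $3.06 (total $5.76, still need 0.0 mg).
Filling from the cheapest source first is optimal under one linear minimum: $5.76.

$5.76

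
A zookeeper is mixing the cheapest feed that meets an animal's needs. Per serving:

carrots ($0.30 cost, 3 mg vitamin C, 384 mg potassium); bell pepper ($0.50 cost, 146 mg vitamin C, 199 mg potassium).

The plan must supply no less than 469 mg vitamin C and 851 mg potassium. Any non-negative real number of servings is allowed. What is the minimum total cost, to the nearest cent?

A basic optimal solution has at most two foods positive. Try each food alone and each pair with both targets met exactly.
carrots only: max(469/3, 851/384) = 156.3 servings → $46.90.
bell pepper only: max(469/146, 851/199) = 4.276 servings → $2.14.
carrots + bell pepper with both tight: 0.5574 servings and 3.201 servings → $1.77.
So the least-cost plan costs $1.77.

$1.77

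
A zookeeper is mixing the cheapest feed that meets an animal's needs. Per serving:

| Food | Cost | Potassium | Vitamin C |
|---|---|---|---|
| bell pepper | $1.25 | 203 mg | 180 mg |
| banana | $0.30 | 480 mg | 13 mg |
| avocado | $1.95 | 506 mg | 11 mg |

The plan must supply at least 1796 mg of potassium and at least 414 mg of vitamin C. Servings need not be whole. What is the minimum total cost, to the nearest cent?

$3.47

bell pepper only: max(1796/203, 414/180) = 8.847 servings → $11.06.
banana only: max(1796/480, 414/13) = 31.85 servings → $9.55.
avocado only: max(1796/506, 414/11) = 37.64 servings → $73.39.
bell pepper + banana with both tight: 2.094 servings and 2.856 servings → $3.47.
bell pepper + avocado with both tight: 2.135 servings and 2.693 servings → $7.92.
banana + avocado: intersection lies outside the first quadrant.
The minimum over all feasible corners is $3.47.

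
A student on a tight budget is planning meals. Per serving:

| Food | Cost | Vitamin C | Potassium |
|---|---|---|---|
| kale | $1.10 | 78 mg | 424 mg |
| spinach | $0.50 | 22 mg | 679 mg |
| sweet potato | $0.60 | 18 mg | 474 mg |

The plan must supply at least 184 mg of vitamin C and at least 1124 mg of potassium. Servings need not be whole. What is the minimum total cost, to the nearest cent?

$2.64

Check every corner: each single food scaled to meet both minima, and each pair solved so both constraints bind.
kale only: max(184/78, 1124/424) = 2.651 servings → $2.92.
spinach only: max(184/22, 1124/679) = 8.364 servings → $4.18.
sweet potato only: max(184/18, 1124/474) = 10.22 servings → $6.13.
kale + spinach with both tight: 2.297 servings and 0.2213 servings → $2.64.
kale + sweet potato with both tight: 2.283 servings and 0.3291 servings → $2.71.
spinach + sweet potato: intersection lies outside the first quadrant.
Cheapest feasible corner: $2.64.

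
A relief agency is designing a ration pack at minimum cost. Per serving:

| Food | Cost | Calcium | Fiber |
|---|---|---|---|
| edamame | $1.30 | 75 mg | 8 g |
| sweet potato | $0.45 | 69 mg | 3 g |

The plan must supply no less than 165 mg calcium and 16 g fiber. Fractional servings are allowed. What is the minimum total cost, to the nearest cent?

$2.40

Check every corner: each single food scaled to meet both minima, and each pair solved so both constraints bind.
edamame only: max(165/75, 16/8) = 2.2 servings → $2.86.
sweet potato only: max(165/69, 16/3) = 5.333 servings → $2.40.
edamame + sweet potato with both tight: 1.862 servings and 0.367 servings → $2.59.
So the least-cost plan costs $2.40.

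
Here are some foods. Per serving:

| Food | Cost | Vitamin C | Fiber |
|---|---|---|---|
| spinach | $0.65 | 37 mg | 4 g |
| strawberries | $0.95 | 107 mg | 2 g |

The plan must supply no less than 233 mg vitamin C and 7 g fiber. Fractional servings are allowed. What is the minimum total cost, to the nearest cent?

$2.33

At the optimum either one food covers both requirements or two foods hit both targets exactly; no other combination can be cheaper.
spinach only: max(233/37, 7/4) = 6.297 servings → $4.09.
strawberries only: max(233/107, 7/2) = 3.5 servings → $3.33.
spinach + strawberries with both tight: 0.7994 servings and 1.901 servings → $2.33.
So the least-cost plan costs $2.33.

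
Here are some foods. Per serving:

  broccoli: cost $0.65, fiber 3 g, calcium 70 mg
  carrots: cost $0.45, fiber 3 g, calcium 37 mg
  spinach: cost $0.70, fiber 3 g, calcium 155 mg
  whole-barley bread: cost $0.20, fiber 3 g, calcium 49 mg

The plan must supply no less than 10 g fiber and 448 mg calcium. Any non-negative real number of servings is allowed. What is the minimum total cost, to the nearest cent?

Two binding constraints pin down two serving amounts, so the optimal mix uses at most two foods. The candidates are each food alone (scaled to the tighter of fiber/calcium) and each pair with both constraints tight.
broccoli only: max(10/3, 448/70) = 6.4 servings → $4.16.
carrots only: max(10/3, 448/37) = 12.11 servings → $5.45.
spinach only: max(10/3, 448/155) = 3.333 servings → $2.33.
whole-barley bread only: max(10/3, 448/49) = 9.143 servings → $1.83.
broccoli + carrots: the both-tight solution has a negative serving — not a feasible corner.
broccoli + spinach with both tight: 0.8078 servings and 2.525 servings → $2.29.
broccoli + whole-barley bread: the both-tight solution has a negative serving — not a feasible corner.
carrots + spinach with both tight: 0.5819 servings and 2.751 servings → $2.19.
carrots + whole-barley bread: intersection lies outside the first quadrant.
spinach + whole-barley bread with both tight: 2.686 servings and 0.6478 servings → $2.01.
So the least-cost plan costs $1.83.

$1.83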